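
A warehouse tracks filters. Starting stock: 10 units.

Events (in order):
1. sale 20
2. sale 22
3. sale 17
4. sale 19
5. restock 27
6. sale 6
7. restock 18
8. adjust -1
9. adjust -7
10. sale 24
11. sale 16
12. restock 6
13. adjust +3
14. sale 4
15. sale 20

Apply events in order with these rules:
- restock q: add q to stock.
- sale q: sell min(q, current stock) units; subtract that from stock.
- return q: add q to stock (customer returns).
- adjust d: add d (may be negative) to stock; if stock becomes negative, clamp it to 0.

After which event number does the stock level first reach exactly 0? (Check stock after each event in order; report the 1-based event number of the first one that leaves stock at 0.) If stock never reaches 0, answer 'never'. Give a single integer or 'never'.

Processing events:
Start: stock = 10
  Event 1 (sale 20): sell min(20,10)=10. stock: 10 - 10 = 0. total_sold = 10
  Event 2 (sale 22): sell min(22,0)=0. stock: 0 - 0 = 0. total_sold = 10
  Event 3 (sale 17): sell min(17,0)=0. stock: 0 - 0 = 0. total_sold = 10
  Event 4 (sale 19): sell min(19,0)=0. stock: 0 - 0 = 0. total_sold = 10
  Event 5 (restock 27): 0 + 27 = 27
  Event 6 (sale 6): sell min(6,27)=6. stock: 27 - 6 = 21. total_sold = 16
  Event 7 (restock 18): 21 + 18 = 39
  Event 8 (adjust -1): 39 + -1 = 38
  Event 9 (adjust -7): 38 + -7 = 31
  Event 10 (sale 24): sell min(24,31)=24. stock: 31 - 24 = 7. total_sold = 40
  Event 11 (sale 16): sell min(16,7)=7. stock: 7 - 7 = 0. total_sold = 47
  Event 12 (restock 6): 0 + 6 = 6
  Event 13 (adjust +3): 6 + 3 = 9
  Event 14 (sale 4): sell min(4,9)=4. stock: 9 - 4 = 5. total_sold = 51
  Event 15 (sale 20): sell min(20,5)=5. stock: 5 - 5 = 0. total_sold = 56
Final: stock = 0, total_sold = 56

First zero at event 1.

Answer: 1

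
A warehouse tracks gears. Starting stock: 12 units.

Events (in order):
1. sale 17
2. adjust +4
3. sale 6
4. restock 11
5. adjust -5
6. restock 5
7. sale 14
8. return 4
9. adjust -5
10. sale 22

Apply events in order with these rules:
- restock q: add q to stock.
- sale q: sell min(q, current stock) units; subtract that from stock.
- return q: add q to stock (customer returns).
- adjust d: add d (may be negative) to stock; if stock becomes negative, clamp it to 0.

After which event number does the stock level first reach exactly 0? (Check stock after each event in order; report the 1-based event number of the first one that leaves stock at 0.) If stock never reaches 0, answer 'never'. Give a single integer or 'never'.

Processing events:
Start: stock = 12
  Event 1 (sale 17): sell min(17,12)=12. stock: 12 - 12 = 0. total_sold = 12
  Event 2 (adjust +4): 0 + 4 = 4
  Event 3 (sale 6): sell min(6,4)=4. stock: 4 - 4 = 0. total_sold = 16
  Event 4 (restock 11): 0 + 11 = 11
  Event 5 (adjust -5): 11 + -5 = 6
  Event 6 (restock 5): 6 + 5 = 11
  Event 7 (sale 14): sell min(14,11)=11. stock: 11 - 11 = 0. total_sold = 27
  Event 8 (return 4): 0 + 4 = 4
  Event 9 (adjust -5): 4 + -5 = 0 (clamped to 0)
  Event 10 (sale 22): sell min(22,0)=0. stock: 0 - 0 = 0. total_sold = 27
Final: stock = 0, total_sold = 27

First zero at event 1.

Answer: 1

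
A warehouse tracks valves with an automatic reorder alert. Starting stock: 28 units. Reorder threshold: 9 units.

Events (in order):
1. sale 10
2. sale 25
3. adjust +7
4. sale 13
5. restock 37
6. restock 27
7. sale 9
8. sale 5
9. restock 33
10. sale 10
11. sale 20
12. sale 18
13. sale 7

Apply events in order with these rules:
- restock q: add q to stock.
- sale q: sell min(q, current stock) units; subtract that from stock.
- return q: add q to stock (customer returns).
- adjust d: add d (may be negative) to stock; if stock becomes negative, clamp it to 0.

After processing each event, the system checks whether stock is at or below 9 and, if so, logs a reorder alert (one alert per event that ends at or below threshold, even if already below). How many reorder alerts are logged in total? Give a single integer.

Processing events:
Start: stock = 28
  Event 1 (sale 10): sell min(10,28)=10. stock: 28 - 10 = 18. total_sold = 10
  Event 2 (sale 25): sell min(25,18)=18. stock: 18 - 18 = 0. total_sold = 28
  Event 3 (adjust +7): 0 + 7 = 7
  Event 4 (sale 13): sell min(13,7)=7. stock: 7 - 7 = 0. total_sold = 35
  Event 5 (restock 37): 0 + 37 = 37
  Event 6 (restock 27): 37 + 27 = 64
  Event 7 (sale 9): sell min(9,64)=9. stock: 64 - 9 = 55. total_sold = 44
  Event 8 (sale 5): sell min(5,55)=5. stock: 55 - 5 = 50. total_sold = 49
  Event 9 (restock 33): 50 + 33 = 83
  Event 10 (sale 10): sell min(10,83)=10. stock: 83 - 10 = 73. total_sold = 59
  Event 11 (sale 20): sell min(20,73)=20. stock: 73 - 20 = 53. total_sold = 79
  Event 12 (sale 18): sell min(18,53)=18. stock: 53 - 18 = 35. total_sold = 97
  Event 13 (sale 7): sell min(7,35)=7. stock: 35 - 7 = 28. total_sold = 104
Final: stock = 28, total_sold = 104

Checking against threshold 9:
  After event 1: stock=18 > 9
  After event 2: stock=0 <= 9 -> ALERT
  After event 3: stock=7 <= 9 -> ALERT
  After event 4: stock=0 <= 9 -> ALERT
  After event 5: stock=37 > 9
  After event 6: stock=64 > 9
  After event 7: stock=55 > 9
  After event 8: stock=50 > 9
  After event 9: stock=83 > 9
  After event 10: stock=73 > 9
  After event 11: stock=53 > 9
  After event 12: stock=35 > 9
  After event 13: stock=28 > 9
Alert events: [2, 3, 4]. Count = 3

Answer: 3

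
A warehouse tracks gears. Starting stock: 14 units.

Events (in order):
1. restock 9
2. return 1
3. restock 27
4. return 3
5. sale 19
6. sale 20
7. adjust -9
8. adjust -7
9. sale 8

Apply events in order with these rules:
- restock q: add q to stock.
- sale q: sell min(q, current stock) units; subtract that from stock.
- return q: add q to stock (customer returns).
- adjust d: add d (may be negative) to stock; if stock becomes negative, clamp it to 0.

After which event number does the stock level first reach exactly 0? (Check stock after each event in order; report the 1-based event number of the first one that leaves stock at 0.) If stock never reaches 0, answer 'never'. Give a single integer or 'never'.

Answer: 8

Derivation:
Processing events:
Start: stock = 14
  Event 1 (restock 9): 14 + 9 = 23
  Event 2 (return 1): 23 + 1 = 24
  Event 3 (restock 27): 24 + 27 = 51
  Event 4 (return 3): 51 + 3 = 54
  Event 5 (sale 19): sell min(19,54)=19. stock: 54 - 19 = 35. total_sold = 19
  Event 6 (sale 20): sell min(20,35)=20. stock: 35 - 20 = 15. total_sold = 39
  Event 7 (adjust -9): 15 + -9 = 6
  Event 8 (adjust -7): 6 + -7 = 0 (clamped to 0)
  Event 9 (sale 8): sell min(8,0)=0. stock: 0 - 0 = 0. total_sold = 39
Final: stock = 0, total_sold = 39

First zero at event 8.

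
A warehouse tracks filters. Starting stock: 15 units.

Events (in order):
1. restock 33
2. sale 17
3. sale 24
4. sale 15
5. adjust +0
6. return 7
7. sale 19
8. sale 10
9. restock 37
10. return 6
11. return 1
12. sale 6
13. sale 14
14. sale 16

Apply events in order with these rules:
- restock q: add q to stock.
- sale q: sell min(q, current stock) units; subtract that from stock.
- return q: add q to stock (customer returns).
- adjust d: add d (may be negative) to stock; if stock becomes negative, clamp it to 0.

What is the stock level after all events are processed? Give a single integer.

Processing events:
Start: stock = 15
  Event 1 (restock 33): 15 + 33 = 48
  Event 2 (sale 17): sell min(17,48)=17. stock: 48 - 17 = 31. total_sold = 17
  Event 3 (sale 24): sell min(24,31)=24. stock: 31 - 24 = 7. total_sold = 41
  Event 4 (sale 15): sell min(15,7)=7. stock: 7 - 7 = 0. total_sold = 48
  Event 5 (adjust +0): 0 + 0 = 0
  Event 6 (return 7): 0 + 7 = 7
  Event 7 (sale 19): sell min(19,7)=7. stock: 7 - 7 = 0. total_sold = 55
  Event 8 (sale 10): sell min(10,0)=0. stock: 0 - 0 = 0. total_sold = 55
  Event 9 (restock 37): 0 + 37 = 37
  Event 10 (return 6): 37 + 6 = 43
  Event 11 (return 1): 43 + 1 = 44
  Event 12 (sale 6): sell min(6,44)=6. stock: 44 - 6 = 38. total_sold = 61
  Event 13 (sale 14): sell min(14,38)=14. stock: 38 - 14 = 24. total_sold = 75
  Event 14 (sale 16): sell min(16,24)=16. stock: 24 - 16 = 8. total_sold = 91
Final: stock = 8, total_sold = 91

Answer: 8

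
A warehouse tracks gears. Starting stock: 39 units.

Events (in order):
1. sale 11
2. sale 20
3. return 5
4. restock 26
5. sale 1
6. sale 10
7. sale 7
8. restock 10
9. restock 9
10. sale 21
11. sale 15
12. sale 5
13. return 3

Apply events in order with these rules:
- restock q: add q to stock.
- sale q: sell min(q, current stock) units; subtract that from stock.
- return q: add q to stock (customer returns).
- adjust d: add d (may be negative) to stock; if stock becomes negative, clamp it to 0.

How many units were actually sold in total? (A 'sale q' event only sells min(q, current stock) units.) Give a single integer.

Answer: 89

Derivation:
Processing events:
Start: stock = 39
  Event 1 (sale 11): sell min(11,39)=11. stock: 39 - 11 = 28. total_sold = 11
  Event 2 (sale 20): sell min(20,28)=20. stock: 28 - 20 = 8. total_sold = 31
  Event 3 (return 5): 8 + 5 = 13
  Event 4 (restock 26): 13 + 26 = 39
  Event 5 (sale 1): sell min(1,39)=1. stock: 39 - 1 = 38. total_sold = 32
  Event 6 (sale 10): sell min(10,38)=10. stock: 38 - 10 = 28. total_sold = 42
  Event 7 (sale 7): sell min(7,28)=7. stock: 28 - 7 = 21. total_sold = 49
  Event 8 (restock 10): 21 + 10 = 31
  Event 9 (restock 9): 31 + 9 = 40
  Event 10 (sale 21): sell min(21,40)=21. stock: 40 - 21 = 19. total_sold = 70
  Event 11 (sale 15): sell min(15,19)=15. stock: 19 - 15 = 4. total_sold = 85
  Event 12 (sale 5): sell min(5,4)=4. stock: 4 - 4 = 0. total_sold = 89
  Event 13 (return 3): 0 + 3 = 3
Final: stock = 3, total_sold = 89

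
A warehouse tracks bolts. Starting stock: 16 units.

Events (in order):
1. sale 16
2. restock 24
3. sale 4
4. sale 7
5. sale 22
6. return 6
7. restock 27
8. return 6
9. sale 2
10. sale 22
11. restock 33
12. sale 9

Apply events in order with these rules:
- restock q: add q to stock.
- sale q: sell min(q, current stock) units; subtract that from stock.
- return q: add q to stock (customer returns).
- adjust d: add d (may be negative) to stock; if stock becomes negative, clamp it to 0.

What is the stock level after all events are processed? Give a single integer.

Processing events:
Start: stock = 16
  Event 1 (sale 16): sell min(16,16)=16. stock: 16 - 16 = 0. total_sold = 16
  Event 2 (restock 24): 0 + 24 = 24
  Event 3 (sale 4): sell min(4,24)=4. stock: 24 - 4 = 20. total_sold = 20
  Event 4 (sale 7): sell min(7,20)=7. stock: 20 - 7 = 13. total_sold = 27
  Event 5 (sale 22): sell min(22,13)=13. stock: 13 - 13 = 0. total_sold = 40
  Event 6 (return 6): 0 + 6 = 6
  Event 7 (restock 27): 6 + 27 = 33
  Event 8 (return 6): 33 + 6 = 39
  Event 9 (sale 2): sell min(2,39)=2. stock: 39 - 2 = 37. total_sold = 42
  Event 10 (sale 22): sell min(22,37)=22. stock: 37 - 22 = 15. total_sold = 64
  Event 11 (restock 33): 15 + 33 = 48
  Event 12 (sale 9): sell min(9,48)=9. stock: 48 - 9 = 39. total_sold = 73
Final: stock = 39, total_sold = 73

Answer: 39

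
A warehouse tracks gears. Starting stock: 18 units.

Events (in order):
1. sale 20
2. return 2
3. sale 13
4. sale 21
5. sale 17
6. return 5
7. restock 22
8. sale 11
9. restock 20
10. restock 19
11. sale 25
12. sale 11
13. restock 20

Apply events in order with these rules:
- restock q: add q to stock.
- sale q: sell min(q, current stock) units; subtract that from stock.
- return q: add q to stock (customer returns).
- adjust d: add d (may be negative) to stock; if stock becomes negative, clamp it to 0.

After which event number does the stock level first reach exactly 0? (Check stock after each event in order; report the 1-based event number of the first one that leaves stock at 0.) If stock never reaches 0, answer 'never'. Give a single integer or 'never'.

Processing events:
Start: stock = 18
  Event 1 (sale 20): sell min(20,18)=18. stock: 18 - 18 = 0. total_sold = 18
  Event 2 (return 2): 0 + 2 = 2
  Event 3 (sale 13): sell min(13,2)=2. stock: 2 - 2 = 0. total_sold = 20
  Event 4 (sale 21): sell min(21,0)=0. stock: 0 - 0 = 0. total_sold = 20
  Event 5 (sale 17): sell min(17,0)=0. stock: 0 - 0 = 0. total_sold = 20
  Event 6 (return 5): 0 + 5 = 5
  Event 7 (restock 22): 5 + 22 = 27
  Event 8 (sale 11): sell min(11,27)=11. stock: 27 - 11 = 16. total_sold = 31
  Event 9 (restock 20): 16 + 20 = 36
  Event 10 (restock 19): 36 + 19 = 55
  Event 11 (sale 25): sell min(25,55)=25. stock: 55 - 25 = 30. total_sold = 56
  Event 12 (sale 11): sell min(11,30)=11. stock: 30 - 11 = 19. total_sold = 67
  Event 13 (restock 20): 19 + 20 = 39
Final: stock = 39, total_sold = 67

First zero at event 1.

Answer: 1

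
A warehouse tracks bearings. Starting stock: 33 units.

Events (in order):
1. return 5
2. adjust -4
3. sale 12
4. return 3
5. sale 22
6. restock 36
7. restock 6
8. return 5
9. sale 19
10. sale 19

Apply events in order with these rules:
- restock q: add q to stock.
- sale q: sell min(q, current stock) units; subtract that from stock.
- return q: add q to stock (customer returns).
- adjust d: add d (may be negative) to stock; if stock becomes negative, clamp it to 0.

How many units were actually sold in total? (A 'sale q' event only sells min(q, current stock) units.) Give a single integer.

Answer: 72

Derivation:
Processing events:
Start: stock = 33
  Event 1 (return 5): 33 + 5 = 38
  Event 2 (adjust -4): 38 + -4 = 34
  Event 3 (sale 12): sell min(12,34)=12. stock: 34 - 12 = 22. total_sold = 12
  Event 4 (return 3): 22 + 3 = 25
  Event 5 (sale 22): sell min(22,25)=22. stock: 25 - 22 = 3. total_sold = 34
  Event 6 (restock 36): 3 + 36 = 39
  Event 7 (restock 6): 39 + 6 = 45
  Event 8 (return 5): 45 + 5 = 50
  Event 9 (sale 19): sell min(19,50)=19. stock: 50 - 19 = 31. total_sold = 53
  Event 10 (sale 19): sell min(19,31)=19. stock: 31 - 19 = 12. total_sold = 72
Final: stock = 12, total_sold = 72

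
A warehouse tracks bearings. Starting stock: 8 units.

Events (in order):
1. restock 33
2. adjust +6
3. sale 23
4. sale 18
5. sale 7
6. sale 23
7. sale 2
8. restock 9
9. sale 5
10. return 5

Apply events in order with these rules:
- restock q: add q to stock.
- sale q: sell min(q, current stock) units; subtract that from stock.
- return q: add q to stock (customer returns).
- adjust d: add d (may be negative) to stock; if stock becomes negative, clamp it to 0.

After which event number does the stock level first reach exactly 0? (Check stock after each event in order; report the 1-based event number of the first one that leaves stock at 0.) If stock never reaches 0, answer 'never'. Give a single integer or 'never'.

Processing events:
Start: stock = 8
  Event 1 (restock 33): 8 + 33 = 41
  Event 2 (adjust +6): 41 + 6 = 47
  Event 3 (sale 23): sell min(23,47)=23. stock: 47 - 23 = 24. total_sold = 23
  Event 4 (sale 18): sell min(18,24)=18. stock: 24 - 18 = 6. total_sold = 41
  Event 5 (sale 7): sell min(7,6)=6. stock: 6 - 6 = 0. total_sold = 47
  Event 6 (sale 23): sell min(23,0)=0. stock: 0 - 0 = 0. total_sold = 47
  Event 7 (sale 2): sell min(2,0)=0. stock: 0 - 0 = 0. total_sold = 47
  Event 8 (restock 9): 0 + 9 = 9
  Event 9 (sale 5): sell min(5,9)=5. stock: 9 - 5 = 4. total_sold = 52
  Event 10 (return 5): 4 + 5 = 9
Final: stock = 9, total_sold = 52

First zero at event 5.

Answer: 5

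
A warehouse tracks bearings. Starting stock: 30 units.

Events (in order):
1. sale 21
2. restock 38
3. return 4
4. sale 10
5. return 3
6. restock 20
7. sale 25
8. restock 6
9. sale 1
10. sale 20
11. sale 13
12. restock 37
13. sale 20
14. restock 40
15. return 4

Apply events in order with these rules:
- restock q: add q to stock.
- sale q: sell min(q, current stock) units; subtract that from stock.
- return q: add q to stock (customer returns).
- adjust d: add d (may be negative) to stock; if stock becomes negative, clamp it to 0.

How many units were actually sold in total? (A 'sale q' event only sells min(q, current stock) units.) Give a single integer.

Processing events:
Start: stock = 30
  Event 1 (sale 21): sell min(21,30)=21. stock: 30 - 21 = 9. total_sold = 21
  Event 2 (restock 38): 9 + 38 = 47
  Event 3 (return 4): 47 + 4 = 51
  Event 4 (sale 10): sell min(10,51)=10. stock: 51 - 10 = 41. total_sold = 31
  Event 5 (return 3): 41 + 3 = 44
  Event 6 (restock 20): 44 + 20 = 64
  Event 7 (sale 25): sell min(25,64)=25. stock: 64 - 25 = 39. total_sold = 56
  Event 8 (restock 6): 39 + 6 = 45
  Event 9 (sale 1): sell min(1,45)=1. stock: 45 - 1 = 44. total_sold = 57
  Event 10 (sale 20): sell min(20,44)=20. stock: 44 - 20 = 24. total_sold = 77
  Event 11 (sale 13): sell min(13,24)=13. stock: 24 - 13 = 11. total_sold = 90
  Event 12 (restock 37): 11 + 37 = 48
  Event 13 (sale 20): sell min(20,48)=20. stock: 48 - 20 = 28. total_sold = 110
  Event 14 (restock 40): 28 + 40 = 68
  Event 15 (return 4): 68 + 4 = 72
Final: stock = 72, total_sold = 110

Answer: 110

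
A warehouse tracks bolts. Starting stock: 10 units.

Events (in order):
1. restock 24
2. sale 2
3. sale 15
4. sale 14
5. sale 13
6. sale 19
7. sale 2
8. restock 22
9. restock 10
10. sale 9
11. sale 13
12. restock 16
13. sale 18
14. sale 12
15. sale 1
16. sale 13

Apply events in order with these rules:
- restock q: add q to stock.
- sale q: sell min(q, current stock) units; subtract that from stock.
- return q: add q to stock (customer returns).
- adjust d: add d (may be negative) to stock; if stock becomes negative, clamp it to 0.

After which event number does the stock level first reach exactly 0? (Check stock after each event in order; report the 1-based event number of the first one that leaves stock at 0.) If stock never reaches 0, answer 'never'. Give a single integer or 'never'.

Processing events:
Start: stock = 10
  Event 1 (restock 24): 10 + 24 = 34
  Event 2 (sale 2): sell min(2,34)=2. stock: 34 - 2 = 32. total_sold = 2
  Event 3 (sale 15): sell min(15,32)=15. stock: 32 - 15 = 17. total_sold = 17
  Event 4 (sale 14): sell min(14,17)=14. stock: 17 - 14 = 3. total_sold = 31
  Event 5 (sale 13): sell min(13,3)=3. stock: 3 - 3 = 0. total_sold = 34
  Event 6 (sale 19): sell min(19,0)=0. stock: 0 - 0 = 0. total_sold = 34
  Event 7 (sale 2): sell min(2,0)=0. stock: 0 - 0 = 0. total_sold = 34
  Event 8 (restock 22): 0 + 22 = 22
  Event 9 (restock 10): 22 + 10 = 32
  Event 10 (sale 9): sell min(9,32)=9. stock: 32 - 9 = 23. total_sold = 43
  Event 11 (sale 13): sell min(13,23)=13. stock: 23 - 13 = 10. total_sold = 56
  Event 12 (restock 16): 10 + 16 = 26
  Event 13 (sale 18): sell min(18,26)=18. stock: 26 - 18 = 8. total_sold = 74
  Event 14 (sale 12): sell min(12,8)=8. stock: 8 - 8 = 0. total_sold = 82
  Event 15 (sale 1): sell min(1,0)=0. stock: 0 - 0 = 0. total_sold = 82
  Event 16 (sale 13): sell min(13,0)=0. stock: 0 - 0 = 0. total_sold = 82
Final: stock = 0, total_sold = 82

First zero at event 5.

Answer: 5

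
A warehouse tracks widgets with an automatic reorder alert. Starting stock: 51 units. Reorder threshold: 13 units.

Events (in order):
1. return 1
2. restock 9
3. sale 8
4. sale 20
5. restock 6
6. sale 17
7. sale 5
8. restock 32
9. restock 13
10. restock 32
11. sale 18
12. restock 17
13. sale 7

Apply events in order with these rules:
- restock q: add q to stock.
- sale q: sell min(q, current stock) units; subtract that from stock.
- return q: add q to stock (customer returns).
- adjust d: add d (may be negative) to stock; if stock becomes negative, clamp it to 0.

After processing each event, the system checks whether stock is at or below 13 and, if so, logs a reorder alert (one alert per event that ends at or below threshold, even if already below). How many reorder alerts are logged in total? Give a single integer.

Processing events:
Start: stock = 51
  Event 1 (return 1): 51 + 1 = 52
  Event 2 (restock 9): 52 + 9 = 61
  Event 3 (sale 8): sell min(8,61)=8. stock: 61 - 8 = 53. total_sold = 8
  Event 4 (sale 20): sell min(20,53)=20. stock: 53 - 20 = 33. total_sold = 28
  Event 5 (restock 6): 33 + 6 = 39
  Event 6 (sale 17): sell min(17,39)=17. stock: 39 - 17 = 22. total_sold = 45
  Event 7 (sale 5): sell min(5,22)=5. stock: 22 - 5 = 17. total_sold = 50
  Event 8 (restock 32): 17 + 32 = 49
  Event 9 (restock 13): 49 + 13 = 62
  Event 10 (restock 32): 62 + 32 = 94
  Event 11 (sale 18): sell min(18,94)=18. stock: 94 - 18 = 76. total_sold = 68
  Event 12 (restock 17): 76 + 17 = 93
  Event 13 (sale 7): sell min(7,93)=7. stock: 93 - 7 = 86. total_sold = 75
Final: stock = 86, total_sold = 75

Checking against threshold 13:
  After event 1: stock=52 > 13
  After event 2: stock=61 > 13
  After event 3: stock=53 > 13
  After event 4: stock=33 > 13
  After event 5: stock=39 > 13
  After event 6: stock=22 > 13
  After event 7: stock=17 > 13
  After event 8: stock=49 > 13
  After event 9: stock=62 > 13
  After event 10: stock=94 > 13
  After event 11: stock=76 > 13
  After event 12: stock=93 > 13
  After event 13: stock=86 > 13
Alert events: []. Count = 0

Answer: 0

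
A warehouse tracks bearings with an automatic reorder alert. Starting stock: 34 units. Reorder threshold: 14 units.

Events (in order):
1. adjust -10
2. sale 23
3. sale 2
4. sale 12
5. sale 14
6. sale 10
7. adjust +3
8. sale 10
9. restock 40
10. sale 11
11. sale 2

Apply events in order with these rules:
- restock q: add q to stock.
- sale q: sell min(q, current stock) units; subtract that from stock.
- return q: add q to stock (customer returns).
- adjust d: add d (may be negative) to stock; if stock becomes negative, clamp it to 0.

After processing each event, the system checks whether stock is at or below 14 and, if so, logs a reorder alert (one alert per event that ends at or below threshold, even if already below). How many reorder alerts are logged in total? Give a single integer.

Answer: 7

Derivation:
Processing events:
Start: stock = 34
  Event 1 (adjust -10): 34 + -10 = 24
  Event 2 (sale 23): sell min(23,24)=23. stock: 24 - 23 = 1. total_sold = 23
  Event 3 (sale 2): sell min(2,1)=1. stock: 1 - 1 = 0. total_sold = 24
  Event 4 (sale 12): sell min(12,0)=0. stock: 0 - 0 = 0. total_sold = 24
  Event 5 (sale 14): sell min(14,0)=0. stock: 0 - 0 = 0. total_sold = 24
  Event 6 (sale 10): sell min(10,0)=0. stock: 0 - 0 = 0. total_sold = 24
  Event 7 (adjust +3): 0 + 3 = 3
  Event 8 (sale 10): sell min(10,3)=3. stock: 3 - 3 = 0. total_sold = 27
  Event 9 (restock 40): 0 + 40 = 40
  Event 10 (sale 11): sell min(11,40)=11. stock: 40 - 11 = 29. total_sold = 38
  Event 11 (sale 2): sell min(2,29)=2. stock: 29 - 2 = 27. total_sold = 40
Final: stock = 27, total_sold = 40

Checking against threshold 14:
  After event 1: stock=24 > 14
  After event 2: stock=1 <= 14 -> ALERT
  After event 3: stock=0 <= 14 -> ALERT
  After event 4: stock=0 <= 14 -> ALERT
  After event 5: stock=0 <= 14 -> ALERT
  After event 6: stock=0 <= 14 -> ALERT
  After event 7: stock=3 <= 14 -> ALERT
  After event 8: stock=0 <= 14 -> ALERT
  After event 9: stock=40 > 14
  After event 10: stock=29 > 14
  After event 11: stock=27 > 14
Alert events: [2, 3, 4, 5, 6, 7, 8]. Count = 7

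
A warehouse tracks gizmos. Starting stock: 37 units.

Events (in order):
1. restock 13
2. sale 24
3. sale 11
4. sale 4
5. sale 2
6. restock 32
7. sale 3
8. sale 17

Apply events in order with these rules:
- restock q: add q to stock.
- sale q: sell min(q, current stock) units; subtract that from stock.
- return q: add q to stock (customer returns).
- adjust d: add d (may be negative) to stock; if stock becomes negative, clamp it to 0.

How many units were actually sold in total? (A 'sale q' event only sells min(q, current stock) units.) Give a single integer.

Processing events:
Start: stock = 37
  Event 1 (restock 13): 37 + 13 = 50
  Event 2 (sale 24): sell min(24,50)=24. stock: 50 - 24 = 26. total_sold = 24
  Event 3 (sale 11): sell min(11,26)=11. stock: 26 - 11 = 15. total_sold = 35
  Event 4 (sale 4): sell min(4,15)=4. stock: 15 - 4 = 11. total_sold = 39
  Event 5 (sale 2): sell min(2,11)=2. stock: 11 - 2 = 9. total_sold = 41
  Event 6 (restock 32): 9 + 32 = 41
  Event 7 (sale 3): sell min(3,41)=3. stock: 41 - 3 = 38. total_sold = 44
  Event 8 (sale 17): sell min(17,38)=17. stock: 38 - 17 = 21. total_sold = 61
Final: stock = 21, total_sold = 61

Answer: 61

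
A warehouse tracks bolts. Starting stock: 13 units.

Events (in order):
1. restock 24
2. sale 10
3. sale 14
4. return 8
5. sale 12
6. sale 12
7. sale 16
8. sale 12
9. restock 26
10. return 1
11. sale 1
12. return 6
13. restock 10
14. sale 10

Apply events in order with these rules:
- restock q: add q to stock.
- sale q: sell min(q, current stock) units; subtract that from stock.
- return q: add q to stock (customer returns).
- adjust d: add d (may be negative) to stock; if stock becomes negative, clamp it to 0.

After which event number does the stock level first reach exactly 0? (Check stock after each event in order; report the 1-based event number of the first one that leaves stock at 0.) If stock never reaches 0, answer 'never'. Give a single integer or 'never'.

Answer: 6

Derivation:
Processing events:
Start: stock = 13
  Event 1 (restock 24): 13 + 24 = 37
  Event 2 (sale 10): sell min(10,37)=10. stock: 37 - 10 = 27. total_sold = 10
  Event 3 (sale 14): sell min(14,27)=14. stock: 27 - 14 = 13. total_sold = 24
  Event 4 (return 8): 13 + 8 = 21
  Event 5 (sale 12): sell min(12,21)=12. stock: 21 - 12 = 9. total_sold = 36
  Event 6 (sale 12): sell min(12,9)=9. stock: 9 - 9 = 0. total_sold = 45
  Event 7 (sale 16): sell min(16,0)=0. stock: 0 - 0 = 0. total_sold = 45
  Event 8 (sale 12): sell min(12,0)=0. stock: 0 - 0 = 0. total_sold = 45
  Event 9 (restock 26): 0 + 26 = 26
  Event 10 (return 1): 26 + 1 = 27
  Event 11 (sale 1): sell min(1,27)=1. stock: 27 - 1 = 26. total_sold = 46
  Event 12 (return 6): 26 + 6 = 32
  Event 13 (restock 10): 32 + 10 = 42
  Event 14 (sale 10): sell min(10,42)=10. stock: 42 - 10 = 32. total_sold = 56
Final: stock = 32, total_sold = 56

First zero at event 6.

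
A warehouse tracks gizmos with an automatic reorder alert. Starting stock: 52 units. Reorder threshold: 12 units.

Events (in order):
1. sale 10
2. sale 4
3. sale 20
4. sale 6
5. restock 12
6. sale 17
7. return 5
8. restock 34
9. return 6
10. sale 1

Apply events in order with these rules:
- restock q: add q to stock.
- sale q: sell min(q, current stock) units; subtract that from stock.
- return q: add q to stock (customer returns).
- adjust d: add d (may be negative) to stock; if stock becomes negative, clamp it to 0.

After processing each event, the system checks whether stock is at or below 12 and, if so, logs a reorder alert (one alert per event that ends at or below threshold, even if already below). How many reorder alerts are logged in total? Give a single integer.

Answer: 3

Derivation:
Processing events:
Start: stock = 52
  Event 1 (sale 10): sell min(10,52)=10. stock: 52 - 10 = 42. total_sold = 10
  Event 2 (sale 4): sell min(4,42)=4. stock: 42 - 4 = 38. total_sold = 14
  Event 3 (sale 20): sell min(20,38)=20. stock: 38 - 20 = 18. total_sold = 34
  Event 4 (sale 6): sell min(6,18)=6. stock: 18 - 6 = 12. total_sold = 40
  Event 5 (restock 12): 12 + 12 = 24
  Event 6 (sale 17): sell min(17,24)=17. stock: 24 - 17 = 7. total_sold = 57
  Event 7 (return 5): 7 + 5 = 12
  Event 8 (restock 34): 12 + 34 = 46
  Event 9 (return 6): 46 + 6 = 52
  Event 10 (sale 1): sell min(1,52)=1. stock: 52 - 1 = 51. total_sold = 58
Final: stock = 51, total_sold = 58

Checking against threshold 12:
  After event 1: stock=42 > 12
  After event 2: stock=38 > 12
  After event 3: stock=18 > 12
  After event 4: stock=12 <= 12 -> ALERT
  After event 5: stock=24 > 12
  After event 6: stock=7 <= 12 -> ALERT
  After event 7: stock=12 <= 12 -> ALERT
  After event 8: stock=46 > 12
  After event 9: stock=52 > 12
  After event 10: stock=51 > 12
Alert events: [4, 6, 7]. Count = 3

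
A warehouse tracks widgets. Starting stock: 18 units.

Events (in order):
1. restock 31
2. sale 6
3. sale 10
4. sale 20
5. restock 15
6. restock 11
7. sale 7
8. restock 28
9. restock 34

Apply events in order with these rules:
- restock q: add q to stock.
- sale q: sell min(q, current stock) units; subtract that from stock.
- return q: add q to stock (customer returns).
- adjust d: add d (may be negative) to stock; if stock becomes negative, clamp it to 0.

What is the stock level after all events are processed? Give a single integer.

Answer: 94

Derivation:
Processing events:
Start: stock = 18
  Event 1 (restock 31): 18 + 31 = 49
  Event 2 (sale 6): sell min(6,49)=6. stock: 49 - 6 = 43. total_sold = 6
  Event 3 (sale 10): sell min(10,43)=10. stock: 43 - 10 = 33. total_sold = 16
  Event 4 (sale 20): sell min(20,33)=20. stock: 33 - 20 = 13. total_sold = 36
  Event 5 (restock 15): 13 + 15 = 28
  Event 6 (restock 11): 28 + 11 = 39
  Event 7 (sale 7): sell min(7,39)=7. stock: 39 - 7 = 32. total_sold = 43
  Event 8 (restock 28): 32 + 28 = 60
  Event 9 (restock 34): 60 + 34 = 94
Final: stock = 94, total_sold = 43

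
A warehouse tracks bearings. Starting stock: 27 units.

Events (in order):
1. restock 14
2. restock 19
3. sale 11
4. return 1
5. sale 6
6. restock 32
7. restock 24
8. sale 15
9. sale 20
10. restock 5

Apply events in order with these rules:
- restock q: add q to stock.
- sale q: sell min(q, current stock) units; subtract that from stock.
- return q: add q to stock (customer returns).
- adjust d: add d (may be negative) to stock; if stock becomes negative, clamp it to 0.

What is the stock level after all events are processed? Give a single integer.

Answer: 70

Derivation:
Processing events:
Start: stock = 27
  Event 1 (restock 14): 27 + 14 = 41
  Event 2 (restock 19): 41 + 19 = 60
  Event 3 (sale 11): sell min(11,60)=11. stock: 60 - 11 = 49. total_sold = 11
  Event 4 (return 1): 49 + 1 = 50
  Event 5 (sale 6): sell min(6,50)=6. stock: 50 - 6 = 44. total_sold = 17
  Event 6 (restock 32): 44 + 32 = 76
  Event 7 (restock 24): 76 + 24 = 100
  Event 8 (sale 15): sell min(15,100)=15. stock: 100 - 15 = 85. total_sold = 32
  Event 9 (sale 20): sell min(20,85)=20. stock: 85 - 20 = 65. total_sold = 52
  Event 10 (restock 5): 65 + 5 = 70
Final: stock = 70, total_sold = 52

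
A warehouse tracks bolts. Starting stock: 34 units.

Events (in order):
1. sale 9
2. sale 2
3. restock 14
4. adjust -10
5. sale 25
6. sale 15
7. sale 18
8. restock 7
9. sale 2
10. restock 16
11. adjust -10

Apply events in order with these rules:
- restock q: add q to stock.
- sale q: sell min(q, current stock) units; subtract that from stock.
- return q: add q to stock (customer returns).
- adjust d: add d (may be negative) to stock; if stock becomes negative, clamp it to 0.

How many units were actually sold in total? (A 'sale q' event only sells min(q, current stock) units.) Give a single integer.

Processing events:
Start: stock = 34
  Event 1 (sale 9): sell min(9,34)=9. stock: 34 - 9 = 25. total_sold = 9
  Event 2 (sale 2): sell min(2,25)=2. stock: 25 - 2 = 23. total_sold = 11
  Event 3 (restock 14): 23 + 14 = 37
  Event 4 (adjust -10): 37 + -10 = 27
  Event 5 (sale 25): sell min(25,27)=25. stock: 27 - 25 = 2. total_sold = 36
  Event 6 (sale 15): sell min(15,2)=2. stock: 2 - 2 = 0. total_sold = 38
  Event 7 (sale 18): sell min(18,0)=0. stock: 0 - 0 = 0. total_sold = 38
  Event 8 (restock 7): 0 + 7 = 7
  Event 9 (sale 2): sell min(2,7)=2. stock: 7 - 2 = 5. total_sold = 40
  Event 10 (restock 16): 5 + 16 = 21
  Event 11 (adjust -10): 21 + -10 = 11
Final: stock = 11, total_sold = 40

Answer: 40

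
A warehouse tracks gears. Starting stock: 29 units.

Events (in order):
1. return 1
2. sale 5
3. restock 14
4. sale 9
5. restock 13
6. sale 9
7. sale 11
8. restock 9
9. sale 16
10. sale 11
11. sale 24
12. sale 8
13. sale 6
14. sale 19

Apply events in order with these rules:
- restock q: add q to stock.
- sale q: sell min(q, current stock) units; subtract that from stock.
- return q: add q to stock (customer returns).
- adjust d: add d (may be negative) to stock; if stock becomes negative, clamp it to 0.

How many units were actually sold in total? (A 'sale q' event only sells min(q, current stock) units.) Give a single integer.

Answer: 66

Derivation:
Processing events:
Start: stock = 29
  Event 1 (return 1): 29 + 1 = 30
  Event 2 (sale 5): sell min(5,30)=5. stock: 30 - 5 = 25. total_sold = 5
  Event 3 (restock 14): 25 + 14 = 39
  Event 4 (sale 9): sell min(9,39)=9. stock: 39 - 9 = 30. total_sold = 14
  Event 5 (restock 13): 30 + 13 = 43
  Event 6 (sale 9): sell min(9,43)=9. stock: 43 - 9 = 34. total_sold = 23
  Event 7 (sale 11): sell min(11,34)=11. stock: 34 - 11 = 23. total_sold = 34
  Event 8 (restock 9): 23 + 9 = 32
  Event 9 (sale 16): sell min(16,32)=16. stock: 32 - 16 = 16. total_sold = 50
  Event 10 (sale 11): sell min(11,16)=11. stock: 16 - 11 = 5. total_sold = 61
  Event 11 (sale 24): sell min(24,5)=5. stock: 5 - 5 = 0. total_sold = 66
  Event 12 (sale 8): sell min(8,0)=0. stock: 0 - 0 = 0. total_sold = 66
  Event 13 (sale 6): sell min(6,0)=0. stock: 0 - 0 = 0. total_sold = 66
  Event 14 (sale 19): sell min(19,0)=0. stock: 0 - 0 = 0. total_sold = 66
Final: stock = 0, total_sold = 66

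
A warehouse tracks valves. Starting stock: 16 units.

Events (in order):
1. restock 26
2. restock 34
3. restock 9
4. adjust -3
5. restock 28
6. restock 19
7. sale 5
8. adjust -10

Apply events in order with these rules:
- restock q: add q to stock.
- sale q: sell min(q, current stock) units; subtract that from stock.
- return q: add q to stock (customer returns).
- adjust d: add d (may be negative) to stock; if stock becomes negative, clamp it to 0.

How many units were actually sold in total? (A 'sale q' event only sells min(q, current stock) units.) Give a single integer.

Processing events:
Start: stock = 16
  Event 1 (restock 26): 16 + 26 = 42
  Event 2 (restock 34): 42 + 34 = 76
  Event 3 (restock 9): 76 + 9 = 85
  Event 4 (adjust -3): 85 + -3 = 82
  Event 5 (restock 28): 82 + 28 = 110
  Event 6 (restock 19): 110 + 19 = 129
  Event 7 (sale 5): sell min(5,129)=5. stock: 129 - 5 = 124. total_sold = 5
  Event 8 (adjust -10): 124 + -10 = 114
Final: stock = 114, total_sold = 5

Answer: 5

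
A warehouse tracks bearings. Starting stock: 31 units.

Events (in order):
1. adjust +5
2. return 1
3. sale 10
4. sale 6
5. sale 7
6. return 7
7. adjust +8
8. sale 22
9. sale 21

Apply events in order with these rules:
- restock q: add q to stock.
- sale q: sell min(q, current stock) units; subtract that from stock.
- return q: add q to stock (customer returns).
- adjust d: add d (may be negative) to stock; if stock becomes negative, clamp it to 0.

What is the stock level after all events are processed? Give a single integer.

Processing events:
Start: stock = 31
  Event 1 (adjust +5): 31 + 5 = 36
  Event 2 (return 1): 36 + 1 = 37
  Event 3 (sale 10): sell min(10,37)=10. stock: 37 - 10 = 27. total_sold = 10
  Event 4 (sale 6): sell min(6,27)=6. stock: 27 - 6 = 21. total_sold = 16
  Event 5 (sale 7): sell min(7,21)=7. stock: 21 - 7 = 14. total_sold = 23
  Event 6 (return 7): 14 + 7 = 21
  Event 7 (adjust +8): 21 + 8 = 29
  Event 8 (sale 22): sell min(22,29)=22. stock: 29 - 22 = 7. total_sold = 45
  Event 9 (sale 21): sell min(21,7)=7. stock: 7 - 7 = 0. total_sold = 52
Final: stock = 0, total_sold = 52

Answer: 0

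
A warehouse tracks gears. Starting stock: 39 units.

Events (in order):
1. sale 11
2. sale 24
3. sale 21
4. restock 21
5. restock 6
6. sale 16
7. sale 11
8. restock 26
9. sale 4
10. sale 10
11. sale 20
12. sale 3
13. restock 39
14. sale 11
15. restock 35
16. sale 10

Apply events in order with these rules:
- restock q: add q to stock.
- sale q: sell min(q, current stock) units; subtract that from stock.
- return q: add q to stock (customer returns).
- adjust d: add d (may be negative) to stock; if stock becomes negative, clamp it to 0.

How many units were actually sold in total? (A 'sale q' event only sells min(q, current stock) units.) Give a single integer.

Answer: 113

Derivation:
Processing events:
Start: stock = 39
  Event 1 (sale 11): sell min(11,39)=11. stock: 39 - 11 = 28. total_sold = 11
  Event 2 (sale 24): sell min(24,28)=24. stock: 28 - 24 = 4. total_sold = 35
  Event 3 (sale 21): sell min(21,4)=4. stock: 4 - 4 = 0. total_sold = 39
  Event 4 (restock 21): 0 + 21 = 21
  Event 5 (restock 6): 21 + 6 = 27
  Event 6 (sale 16): sell min(16,27)=16. stock: 27 - 16 = 11. total_sold = 55
  Event 7 (sale 11): sell min(11,11)=11. stock: 11 - 11 = 0. total_sold = 66
  Event 8 (restock 26): 0 + 26 = 26
  Event 9 (sale 4): sell min(4,26)=4. stock: 26 - 4 = 22. total_sold = 70
  Event 10 (sale 10): sell min(10,22)=10. stock: 22 - 10 = 12. total_sold = 80
  Event 11 (sale 20): sell min(20,12)=12. stock: 12 - 12 = 0. total_sold = 92
  Event 12 (sale 3): sell min(3,0)=0. stock: 0 - 0 = 0. total_sold = 92
  Event 13 (restock 39): 0 + 39 = 39
  Event 14 (sale 11): sell min(11,39)=11. stock: 39 - 11 = 28. total_sold = 103
  Event 15 (restock 35): 28 + 35 = 63
  Event 16 (sale 10): sell min(10,63)=10. stock: 63 - 10 = 53. total_sold = 113
Final: stock = 53, total_sold = 113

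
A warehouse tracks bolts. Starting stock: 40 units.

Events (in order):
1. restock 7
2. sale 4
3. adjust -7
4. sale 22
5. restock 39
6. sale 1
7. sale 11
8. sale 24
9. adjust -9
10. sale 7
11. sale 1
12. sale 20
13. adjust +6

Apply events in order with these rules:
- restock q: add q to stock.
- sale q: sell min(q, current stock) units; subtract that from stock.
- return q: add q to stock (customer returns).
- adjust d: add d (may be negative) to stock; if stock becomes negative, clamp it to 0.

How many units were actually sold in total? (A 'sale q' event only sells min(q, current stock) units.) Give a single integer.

Answer: 70

Derivation:
Processing events:
Start: stock = 40
  Event 1 (restock 7): 40 + 7 = 47
  Event 2 (sale 4): sell min(4,47)=4. stock: 47 - 4 = 43. total_sold = 4
  Event 3 (adjust -7): 43 + -7 = 36
  Event 4 (sale 22): sell min(22,36)=22. stock: 36 - 22 = 14. total_sold = 26
  Event 5 (restock 39): 14 + 39 = 53
  Event 6 (sale 1): sell min(1,53)=1. stock: 53 - 1 = 52. total_sold = 27
  Event 7 (sale 11): sell min(11,52)=11. stock: 52 - 11 = 41. total_sold = 38
  Event 8 (sale 24): sell min(24,41)=24. stock: 41 - 24 = 17. total_sold = 62
  Event 9 (adjust -9): 17 + -9 = 8
  Event 10 (sale 7): sell min(7,8)=7. stock: 8 - 7 = 1. total_sold = 69
  Event 11 (sale 1): sell min(1,1)=1. stock: 1 - 1 = 0. total_sold = 70
  Event 12 (sale 20): sell min(20,0)=0. stock: 0 - 0 = 0. total_sold = 70
  Event 13 (adjust +6): 0 + 6 = 6
Final: stock = 6, total_sold = 70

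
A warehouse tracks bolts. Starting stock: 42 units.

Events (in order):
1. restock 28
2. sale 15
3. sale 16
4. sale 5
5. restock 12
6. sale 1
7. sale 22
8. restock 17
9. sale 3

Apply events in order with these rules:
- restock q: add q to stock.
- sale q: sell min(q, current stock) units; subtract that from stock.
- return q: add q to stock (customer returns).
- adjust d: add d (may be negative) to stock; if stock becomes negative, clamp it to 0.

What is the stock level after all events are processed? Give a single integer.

Processing events:
Start: stock = 42
  Event 1 (restock 28): 42 + 28 = 70
  Event 2 (sale 15): sell min(15,70)=15. stock: 70 - 15 = 55. total_sold = 15
  Event 3 (sale 16): sell min(16,55)=16. stock: 55 - 16 = 39. total_sold = 31
  Event 4 (sale 5): sell min(5,39)=5. stock: 39 - 5 = 34. total_sold = 36
  Event 5 (restock 12): 34 + 12 = 46
  Event 6 (sale 1): sell min(1,46)=1. stock: 46 - 1 = 45. total_sold = 37
  Event 7 (sale 22): sell min(22,45)=22. stock: 45 - 22 = 23. total_sold = 59
  Event 8 (restock 17): 23 + 17 = 40
  Event 9 (sale 3): sell min(3,40)=3. stock: 40 - 3 = 37. total_sold = 62
Final: stock = 37, total_sold = 62

Answer: 37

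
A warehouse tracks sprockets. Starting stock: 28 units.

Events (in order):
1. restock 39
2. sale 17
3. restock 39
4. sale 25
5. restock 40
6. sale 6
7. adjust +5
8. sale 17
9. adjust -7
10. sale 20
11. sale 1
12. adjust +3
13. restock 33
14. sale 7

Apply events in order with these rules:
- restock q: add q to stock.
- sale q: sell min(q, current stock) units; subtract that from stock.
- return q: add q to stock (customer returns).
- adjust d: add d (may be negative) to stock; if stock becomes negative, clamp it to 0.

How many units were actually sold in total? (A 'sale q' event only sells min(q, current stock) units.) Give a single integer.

Answer: 93

Derivation:
Processing events:
Start: stock = 28
  Event 1 (restock 39): 28 + 39 = 67
  Event 2 (sale 17): sell min(17,67)=17. stock: 67 - 17 = 50. total_sold = 17
  Event 3 (restock 39): 50 + 39 = 89
  Event 4 (sale 25): sell min(25,89)=25. stock: 89 - 25 = 64. total_sold = 42
  Event 5 (restock 40): 64 + 40 = 104
  Event 6 (sale 6): sell min(6,104)=6. stock: 104 - 6 = 98. total_sold = 48
  Event 7 (adjust +5): 98 + 5 = 103
  Event 8 (sale 17): sell min(17,103)=17. stock: 103 - 17 = 86. total_sold = 65
  Event 9 (adjust -7): 86 + -7 = 79
  Event 10 (sale 20): sell min(20,79)=20. stock: 79 - 20 = 59. total_sold = 85
  Event 11 (sale 1): sell min(1,59)=1. stock: 59 - 1 = 58. total_sold = 86
  Event 12 (adjust +3): 58 + 3 = 61
  Event 13 (restock 33): 61 + 33 = 94
  Event 14 (sale 7): sell min(7,94)=7. stock: 94 - 7 = 87. total_sold = 93
Final: stock = 87, total_sold = 93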